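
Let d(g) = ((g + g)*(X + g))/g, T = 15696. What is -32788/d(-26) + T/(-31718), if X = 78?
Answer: -130200271/412334 ≈ -315.76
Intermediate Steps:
d(g) = 156 + 2*g (d(g) = ((g + g)*(78 + g))/g = ((2*g)*(78 + g))/g = (2*g*(78 + g))/g = 156 + 2*g)
-32788/d(-26) + T/(-31718) = -32788/(156 + 2*(-26)) + 15696/(-31718) = -32788/(156 - 52) + 15696*(-1/31718) = -32788/104 - 7848/15859 = -32788*1/104 - 7848/15859 = -8197/26 - 7848/15859 = -130200271/412334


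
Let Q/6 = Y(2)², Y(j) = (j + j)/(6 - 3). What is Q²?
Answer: 1024/9 ≈ 113.78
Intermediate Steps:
Y(j) = 2*j/3 (Y(j) = (2*j)/3 = (2*j)*(⅓) = 2*j/3)
Q = 32/3 (Q = 6*((⅔)*2)² = 6*(4/3)² = 6*(16/9) = 32/3 ≈ 10.667)
Q² = (32/3)² = 1024/9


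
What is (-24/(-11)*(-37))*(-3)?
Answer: 2664/11 ≈ 242.18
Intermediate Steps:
(-24/(-11)*(-37))*(-3) = (-24*(-1/11)*(-37))*(-3) = ((24/11)*(-37))*(-3) = -888/11*(-3) = 2664/11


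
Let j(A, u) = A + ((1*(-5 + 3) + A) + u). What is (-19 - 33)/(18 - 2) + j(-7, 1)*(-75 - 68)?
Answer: 8567/4 ≈ 2141.8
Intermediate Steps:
j(A, u) = -2 + u + 2*A (j(A, u) = A + ((1*(-2) + A) + u) = A + ((-2 + A) + u) = A + (-2 + A + u) = -2 + u + 2*A)
(-19 - 33)/(18 - 2) + j(-7, 1)*(-75 - 68) = (-19 - 33)/(18 - 2) + (-2 + 1 + 2*(-7))*(-75 - 68) = -52/16 + (-2 + 1 - 14)*(-143) = -52*1/16 - 15*(-143) = -13/4 + 2145 = 8567/4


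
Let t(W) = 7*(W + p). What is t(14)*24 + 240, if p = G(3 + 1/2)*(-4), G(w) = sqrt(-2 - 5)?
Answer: 2592 - 672*I*sqrt(7) ≈ 2592.0 - 1777.9*I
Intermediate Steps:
G(w) = I*sqrt(7) (G(w) = sqrt(-7) = I*sqrt(7))
p = -4*I*sqrt(7) (p = (I*sqrt(7))*(-4) = -4*I*sqrt(7) ≈ -10.583*I)
t(W) = 7*W - 28*I*sqrt(7) (t(W) = 7*(W - 4*I*sqrt(7)) = 7*W - 28*I*sqrt(7))
t(14)*24 + 240 = (7*14 - 28*I*sqrt(7))*24 + 240 = (98 - 28*I*sqrt(7))*24 + 240 = (2352 - 672*I*sqrt(7)) + 240 = 2592 - 672*I*sqrt(7)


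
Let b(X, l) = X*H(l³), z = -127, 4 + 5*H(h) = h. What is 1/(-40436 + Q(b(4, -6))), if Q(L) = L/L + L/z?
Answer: -127/5135069 ≈ -2.4732e-5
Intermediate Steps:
H(h) = -⅘ + h/5
b(X, l) = X*(-⅘ + l³/5)
Q(L) = 1 - L/127 (Q(L) = L/L + L/(-127) = 1 + L*(-1/127) = 1 - L/127)
1/(-40436 + Q(b(4, -6))) = 1/(-40436 + (1 - 4*(-4 + (-6)³)/635)) = 1/(-40436 + (1 - 4*(-4 - 216)/635)) = 1/(-40436 + (1 - 4*(-220)/635)) = 1/(-40436 + (1 - 1/127*(-176))) = 1/(-40436 + (1 + 176/127)) = 1/(-40436 + 303/127) = 1/(-5135069/127) = -127/5135069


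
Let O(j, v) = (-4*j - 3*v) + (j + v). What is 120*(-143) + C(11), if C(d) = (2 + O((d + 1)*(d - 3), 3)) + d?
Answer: -17441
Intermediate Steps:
O(j, v) = -3*j - 2*v
C(d) = -4 + d - 3*(1 + d)*(-3 + d) (C(d) = (2 + (-3*(d + 1)*(d - 3) - 2*3)) + d = (2 + (-3*(1 + d)*(-3 + d) - 6)) + d = (2 + (-6 - 3*(1 + d)*(-3 + d))) + d = (-4 - 3*(1 + d)*(-3 + d)) + d = -4 + d - 3*(1 + d)*(-3 + d))
120*(-143) + C(11) = 120*(-143) + (5 - 3*11² + 7*11) = -17160 + (5 - 3*121 + 77) = -17160 + (5 - 363 + 77) = -17160 - 281 = -17441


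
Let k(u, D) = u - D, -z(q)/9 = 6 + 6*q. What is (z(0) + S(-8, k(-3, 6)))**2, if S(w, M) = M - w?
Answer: 3025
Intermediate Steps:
z(q) = -54 - 54*q (z(q) = -9*(6 + 6*q) = -54 - 54*q)
(z(0) + S(-8, k(-3, 6)))**2 = ((-54 - 54*0) + ((-3 - 1*6) - 1*(-8)))**2 = ((-54 + 0) + ((-3 - 6) + 8))**2 = (-54 + (-9 + 8))**2 = (-54 - 1)**2 = (-55)**2 = 3025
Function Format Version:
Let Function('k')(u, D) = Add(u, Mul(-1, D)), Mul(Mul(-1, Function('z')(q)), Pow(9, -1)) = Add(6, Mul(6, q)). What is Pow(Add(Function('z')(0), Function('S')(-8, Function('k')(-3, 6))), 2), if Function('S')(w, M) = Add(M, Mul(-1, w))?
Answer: 3025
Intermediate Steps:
Function('z')(q) = Add(-54, Mul(-54, q)) (Function('z')(q) = Mul(-9, Add(6, Mul(6, q))) = Add(-54, Mul(-54, q)))
Pow(Add(Function('z')(0), Function('S')(-8, Function('k')(-3, 6))), 2) = Pow(Add(Add(-54, Mul(-54, 0)), Add(Add(-3, Mul(-1, 6)), Mul(-1, -8))), 2) = Pow(Add(Add(-54, 0), Add(Add(-3, -6), 8)), 2) = Pow(Add(-54, Add(-9, 8)), 2) = Pow(Add(-54, -1), 2) = Pow(-55, 2) = 3025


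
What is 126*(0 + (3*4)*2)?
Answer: 3024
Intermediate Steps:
126*(0 + (3*4)*2) = 126*(0 + 12*2) = 126*(0 + 24) = 126*24 = 3024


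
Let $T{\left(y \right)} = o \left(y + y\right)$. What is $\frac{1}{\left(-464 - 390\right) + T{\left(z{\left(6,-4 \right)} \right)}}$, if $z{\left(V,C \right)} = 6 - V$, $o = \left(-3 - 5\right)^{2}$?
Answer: $- \frac{1}{854} \approx -0.001171$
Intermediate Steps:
$o = 64$ ($o = \left(-8\right)^{2} = 64$)
$T{\left(y \right)} = 128 y$ ($T{\left(y \right)} = 64 \left(y + y\right) = 64 \cdot 2 y = 128 y$)
$\frac{1}{\left(-464 - 390\right) + T{\left(z{\left(6,-4 \right)} \right)}} = \frac{1}{\left(-464 - 390\right) + 128 \left(6 - 6\right)} = \frac{1}{-854 + 128 \cdot 0} = \frac{1}{-854 + 0} = \frac{1}{-854} = - \frac{1}{854}$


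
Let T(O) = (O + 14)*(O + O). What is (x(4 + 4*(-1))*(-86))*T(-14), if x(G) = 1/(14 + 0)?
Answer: 0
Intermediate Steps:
x(G) = 1/14
T(O) = 2*O*(14 + O) (T(O) = (14 + O)*(2*O) = 2*O*(14 + O))
(x(4 + 4*(-1))*(-86))*T(-14) = ((1/14)*(-86))*(2*(-14)*(14 - 14)) = -86*(-14)*0/7 = -43/7*0 = 0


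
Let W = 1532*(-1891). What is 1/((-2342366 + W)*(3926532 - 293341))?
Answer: -1/19035660995198 ≈ -5.2533e-14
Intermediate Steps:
W = -2897012
1/((-2342366 + W)*(3926532 - 293341)) = 1/((-2342366 - 2897012)*(3926532 - 293341)) = 1/(-5239378*3633191) = 1/(-19035660995198) = -1/19035660995198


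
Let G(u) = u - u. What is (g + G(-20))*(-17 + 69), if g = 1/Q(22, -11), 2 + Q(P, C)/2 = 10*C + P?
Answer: -13/45 ≈ -0.28889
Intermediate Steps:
Q(P, C) = -4 + 2*P + 20*C (Q(P, C) = -4 + 2*(10*C + P) = -4 + 2*(P + 10*C) = -4 + (2*P + 20*C) = -4 + 2*P + 20*C)
G(u) = 0
g = -1/180 (g = 1/(-4 + 2*22 + 20*(-11)) = 1/(-4 + 44 - 220) = 1/(-180) = -1/180 ≈ -0.0055556)
(g + G(-20))*(-17 + 69) = (-1/180 + 0)*(-17 + 69) = -1/180*52 = -13/45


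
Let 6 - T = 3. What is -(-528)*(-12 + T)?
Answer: -4752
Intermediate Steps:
T = 3 (T = 6 - 1*3 = 6 - 3 = 3)
-(-528)*(-12 + T) = -(-528)*(-12 + 3) = -(-528)*(-9) = -44*108 = -4752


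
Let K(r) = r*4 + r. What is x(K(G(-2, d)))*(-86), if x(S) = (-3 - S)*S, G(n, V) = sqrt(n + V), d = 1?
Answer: -2150 + 1290*I ≈ -2150.0 + 1290.0*I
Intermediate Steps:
G(n, V) = sqrt(V + n)
K(r) = 5*r (K(r) = 4*r + r = 5*r)
x(S) = S*(-3 - S)
x(K(G(-2, d)))*(-86) = -5*sqrt(1 - 2)*(3 + 5*sqrt(1 - 2))*(-86) = -5*sqrt(-1)*(3 + 5*sqrt(-1))*(-86) = -5*I*(3 + 5*I)*(-86) = 430*I*(3 + 5*I)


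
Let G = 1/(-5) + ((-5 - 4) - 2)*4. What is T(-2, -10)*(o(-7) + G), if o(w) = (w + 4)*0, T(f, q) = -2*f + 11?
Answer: -663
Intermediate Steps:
T(f, q) = 11 - 2*f
o(w) = 0 (o(w) = (4 + w)*0 = 0)
G = -221/5 (G = -⅕ + (-9 - 2)*4 = -⅕ - 11*4 = -⅕ - 44 = -221/5 ≈ -44.200)
T(-2, -10)*(o(-7) + G) = (11 - 2*(-2))*(0 - 221/5) = (11 + 4)*(-221/5) = 15*(-221/5) = -663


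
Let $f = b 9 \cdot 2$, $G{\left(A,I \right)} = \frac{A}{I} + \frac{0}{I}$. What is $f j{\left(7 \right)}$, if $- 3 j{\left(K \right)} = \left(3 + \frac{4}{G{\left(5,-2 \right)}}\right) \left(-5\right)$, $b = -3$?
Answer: $-126$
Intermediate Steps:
$G{\left(A,I \right)} = \frac{A}{I}$ ($G{\left(A,I \right)} = \frac{A}{I} + 0 = \frac{A}{I}$)
$j{\left(K \right)} = \frac{7}{3}$ ($j{\left(K \right)} = - \frac{\left(3 + \frac{4}{5 \frac{1}{-2}}\right) \left(-5\right)}{3} = - \frac{\left(3 + \frac{4}{5 \left(- \frac{1}{2}\right)}\right) \left(-5\right)}{3} = - \frac{\left(3 + \frac{4}{- \frac{5}{2}}\right) \left(-5\right)}{3} = - \frac{\left(3 + 4 \left(- \frac{2}{5}\right)\right) \left(-5\right)}{3} = - \frac{\left(3 - \frac{8}{5}\right) \left(-5\right)}{3} = - \frac{\frac{7}{5} \left(-5\right)}{3} = \left(- \frac{1}{3}\right) \left(-7\right) = \frac{7}{3}$)
$f = -54$ ($f = \left(-3\right) 9 \cdot 2 = \left(-27\right) 2 = -54$)
$f j{\left(7 \right)} = \left(-54\right) \frac{7}{3} = -126$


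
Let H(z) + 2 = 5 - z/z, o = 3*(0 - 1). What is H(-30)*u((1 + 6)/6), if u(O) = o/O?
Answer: -36/7 ≈ -5.1429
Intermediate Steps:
o = -3 (o = 3*(-1) = -3)
u(O) = -3/O
H(z) = 2 (H(z) = -2 + (5 - z/z) = -2 + (5 - 1*1) = -2 + (5 - 1) = -2 + 4 = 2)
H(-30)*u((1 + 6)/6) = 2*(-3*6/(1 + 6)) = 2*(-3/(7*(1/6))) = 2*(-3/7/6) = 2*(-3*6/7) = 2*(-18/7) = -36/7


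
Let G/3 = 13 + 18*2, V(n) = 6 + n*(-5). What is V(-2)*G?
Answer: 2352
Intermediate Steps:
V(n) = 6 - 5*n
G = 147 (G = 3*(13 + 18*2) = 3*(13 + 36) = 3*49 = 147)
V(-2)*G = (6 - 5*(-2))*147 = (6 + 10)*147 = 16*147 = 2352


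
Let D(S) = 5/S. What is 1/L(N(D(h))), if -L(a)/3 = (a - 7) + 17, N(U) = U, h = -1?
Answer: -1/15 ≈ -0.066667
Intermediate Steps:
L(a) = -30 - 3*a (L(a) = -3*((a - 7) + 17) = -3*((-7 + a) + 17) = -3*(10 + a) = -30 - 3*a)
1/L(N(D(h))) = 1/(-30 - 15/(-1)) = 1/(-30 - 15*(-1)) = 1/(-30 - 3*(-5)) = 1/(-30 + 15) = 1/(-15) = -1/15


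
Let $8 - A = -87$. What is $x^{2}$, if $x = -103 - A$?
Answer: $39204$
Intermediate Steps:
$A = 95$ ($A = 8 - -87 = 8 + 87 = 95$)
$x = -198$ ($x = -103 - 95 = -198$)
$x^{2} = \left(-198\right)^{2} = 39204$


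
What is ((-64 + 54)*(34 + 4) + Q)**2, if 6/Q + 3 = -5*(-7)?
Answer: 36929929/256 ≈ 1.4426e+5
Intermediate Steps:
Q = 3/16 (Q = 6/(-3 - 5*(-7)) = 6/(-3 + 35) = 6/32 = 6*(1/32) = 3/16 ≈ 0.18750)
((-64 + 54)*(34 + 4) + Q)**2 = ((-64 + 54)*(34 + 4) + 3/16)**2 = (-10*38 + 3/16)**2 = (-380 + 3/16)**2 = (-6077/16)**2 = 36929929/256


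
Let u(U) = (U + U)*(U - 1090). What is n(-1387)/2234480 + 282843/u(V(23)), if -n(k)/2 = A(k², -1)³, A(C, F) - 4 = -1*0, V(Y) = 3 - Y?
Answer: 2633338931/413378800 ≈ 6.3703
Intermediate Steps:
u(U) = 2*U*(-1090 + U) (u(U) = (2*U)*(-1090 + U) = 2*U*(-1090 + U))
A(C, F) = 4 (A(C, F) = 4 - 1*0 = 4 + 0 = 4)
n(k) = -128 (n(k) = -2*4³ = -2*64 = -128)
n(-1387)/2234480 + 282843/u(V(23)) = -128/2234480 + 282843/((2*(3 - 1*23)*(-1090 + (3 - 1*23)))) = -128*1/2234480 + 282843/((2*(3 - 23)*(-1090 + (3 - 23)))) = -8/139655 + 282843/((2*(-20)*(-1090 - 20))) = -8/139655 + 282843/((2*(-20)*(-1110))) = -8/139655 + 282843/44400 = -8/139655 + 282843*(1/44400) = -8/139655 + 94281/14800 = 2633338931/413378800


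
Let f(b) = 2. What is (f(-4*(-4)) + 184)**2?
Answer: 34596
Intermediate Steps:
(f(-4*(-4)) + 184)**2 = (2 + 184)**2 = 186**2 = 34596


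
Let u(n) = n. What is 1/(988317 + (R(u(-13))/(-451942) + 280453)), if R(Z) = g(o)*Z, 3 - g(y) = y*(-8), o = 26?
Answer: 451942/573410454083 ≈ 7.8816e-7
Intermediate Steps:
g(y) = 3 + 8*y (g(y) = 3 - y*(-8) = 3 - (-8)*y = 3 + 8*y)
R(Z) = 211*Z (R(Z) = (3 + 8*26)*Z = (3 + 208)*Z = 211*Z)
1/(988317 + (R(u(-13))/(-451942) + 280453)) = 1/(988317 + ((211*(-13))/(-451942) + 280453)) = 1/(988317 + (-2743*(-1/451942) + 280453)) = 1/(988317 + (2743/451942 + 280453)) = 1/(988317 + 126748492469/451942) = 1/(573410454083/451942) = 451942/573410454083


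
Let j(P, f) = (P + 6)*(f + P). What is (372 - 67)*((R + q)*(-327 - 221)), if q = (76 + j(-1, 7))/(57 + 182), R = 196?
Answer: -7847223000/239 ≈ -3.2834e+7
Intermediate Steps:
j(P, f) = (6 + P)*(P + f)
q = 106/239 (q = (76 + ((-1)² + 6*(-1) + 6*7 - 1*7))/(57 + 182) = (76 + (1 - 6 + 42 - 7))/239 = (76 + 30)*(1/239) = 106*(1/239) = 106/239 ≈ 0.44351)
(372 - 67)*((R + q)*(-327 - 221)) = (372 - 67)*((196 + 106/239)*(-327 - 221)) = 305*((46950/239)*(-548)) = 305*(-25728600/239) = -7847223000/239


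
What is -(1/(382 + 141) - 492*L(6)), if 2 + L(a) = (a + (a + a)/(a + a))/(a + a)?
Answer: -364532/523 ≈ -697.00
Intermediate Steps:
L(a) = -2 + (1 + a)/(2*a) (L(a) = -2 + (a + (a + a)/(a + a))/(a + a) = -2 + (a + (2*a)/((2*a)))/((2*a)) = -2 + (a + (2*a)*(1/(2*a)))*(1/(2*a)) = -2 + (a + 1)*(1/(2*a)) = -2 + (1 + a)*(1/(2*a)) = -2 + (1 + a)/(2*a))
-(1/(382 + 141) - 492*L(6)) = -(1/(382 + 141) - 246*(1 - 3*6)/6) = -(1/523 - 246*(1 - 18)/6) = -(1/523 - 246*(-17)/6) = -(1/523 - 492*(-17/12)) = -(1/523 + 697) = -1*364532/523 = -364532/523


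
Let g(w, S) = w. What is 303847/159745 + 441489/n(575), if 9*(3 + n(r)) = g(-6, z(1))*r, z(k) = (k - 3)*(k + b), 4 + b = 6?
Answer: -211224822242/185144455 ≈ -1140.9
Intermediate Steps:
b = 2 (b = -4 + 6 = 2)
z(k) = (-3 + k)*(2 + k) (z(k) = (k - 3)*(k + 2) = (-3 + k)*(2 + k))
n(r) = -3 - 2*r/3 (n(r) = -3 + (-6*r)/9 = -3 - 2*r/3)
303847/159745 + 441489/n(575) = 303847/159745 + 441489/(-3 - ⅔*575) = 303847*(1/159745) + 441489/(-3 - 1150/3) = 303847/159745 + 441489/(-1159/3) = 303847/159745 + 441489*(-3/1159) = 303847/159745 - 1324467/1159 = -211224822242/185144455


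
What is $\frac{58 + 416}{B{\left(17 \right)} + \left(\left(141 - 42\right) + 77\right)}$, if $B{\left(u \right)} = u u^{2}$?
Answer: $\frac{474}{5089} \approx 0.093142$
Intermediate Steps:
$B{\left(u \right)} = u^{3}$
$\frac{58 + 416}{B{\left(17 \right)} + \left(\left(141 - 42\right) + 77\right)} = \frac{58 + 416}{17^{3} + \left(\left(141 - 42\right) + 77\right)} = \frac{474}{4913 + \left(99 + 77\right)} = \frac{474}{4913 + 176} = \frac{474}{5089}$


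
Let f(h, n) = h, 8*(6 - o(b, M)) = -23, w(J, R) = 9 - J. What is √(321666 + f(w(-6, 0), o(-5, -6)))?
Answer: √321681 ≈ 567.17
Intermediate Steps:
o(b, M) = 71/8 (o(b, M) = 6 - ⅛*(-23) = 6 + 23/8 = 71/8)
√(321666 + f(w(-6, 0), o(-5, -6))) = √(321666 + (9 - 1*(-6))) = √(321666 + (9 + 6)) = √(321666 + 15) = √321681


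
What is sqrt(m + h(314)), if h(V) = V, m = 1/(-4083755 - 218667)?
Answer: 3*sqrt(645822467383106)/4302422 ≈ 17.720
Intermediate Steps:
m = -1/4302422 (m = 1/(-4302422) = -1/4302422 ≈ -2.3243e-7)
sqrt(m + h(314)) = sqrt(-1/4302422 + 314) = sqrt(1350960507/4302422) = 3*sqrt(645822467383106)/4302422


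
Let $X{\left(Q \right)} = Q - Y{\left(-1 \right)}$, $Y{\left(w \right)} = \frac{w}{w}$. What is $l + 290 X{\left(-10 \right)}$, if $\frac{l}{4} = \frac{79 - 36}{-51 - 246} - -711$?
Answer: $- \frac{102934}{297} \approx -346.58$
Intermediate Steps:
$Y{\left(w \right)} = 1$
$X{\left(Q \right)} = -1 + Q$ ($X{\left(Q \right)} = Q - 1 = -1 + Q$)
$l = \frac{844496}{297}$ ($l = 4 \left(\frac{79 - 36}{-51 - 246} - -711\right) = 4 \left(\frac{43}{-297} + 711\right) = 4 \left(43 \left(- \frac{1}{297}\right) + 711\right) = 4 \left(- \frac{43}{297} + 711\right) = 4 \cdot \frac{211124}{297} = \frac{844496}{297} \approx 2843.4$)
$l + 290 X{\left(-10 \right)} = \frac{844496}{297} + 290 \left(-1 - 10\right) = \frac{844496}{297} + 290 \left(-11\right) = \frac{844496}{297} - 3190 = - \frac{102934}{297}$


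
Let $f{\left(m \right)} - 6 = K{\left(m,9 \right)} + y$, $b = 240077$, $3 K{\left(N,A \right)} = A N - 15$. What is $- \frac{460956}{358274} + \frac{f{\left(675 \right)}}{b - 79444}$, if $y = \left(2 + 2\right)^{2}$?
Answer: $- \frac{36656574820}{28775313721} \approx -1.2739$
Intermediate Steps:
$y = 16$ ($y = 4^{2} = 16$)
$K{\left(N,A \right)} = -5 + \frac{A N}{3}$ ($K{\left(N,A \right)} = \frac{A N - 15}{3} = \frac{-15 + A N}{3} = -5 + \frac{A N}{3}$)
$f{\left(m \right)} = 17 + 3 m$ ($f{\left(m \right)} = 6 + \left(\left(-5 + \frac{1}{3} \cdot 9 m\right) + 16\right) = 6 + \left(\left(-5 + 3 m\right) + 16\right) = 6 + \left(11 + 3 m\right) = 17 + 3 m$)
$- \frac{460956}{358274} + \frac{f{\left(675 \right)}}{b - 79444} = - \frac{460956}{358274} + \frac{17 + 3 \cdot 675}{240077 - 79444} = \left(-460956\right) \frac{1}{358274} + \frac{17 + 2025}{160633} = - \frac{230478}{179137} + 2042 \cdot \frac{1}{160633} = - \frac{230478}{179137} + \frac{2042}{160633} = - \frac{36656574820}{28775313721}$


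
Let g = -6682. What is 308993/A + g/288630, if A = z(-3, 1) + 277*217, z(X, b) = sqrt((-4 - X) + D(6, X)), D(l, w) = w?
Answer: 533665742222974/104284671076755 - 617986*I/3613091885 ≈ 5.1174 - 0.00017104*I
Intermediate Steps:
z(X, b) = 2*I (z(X, b) = sqrt((-4 - X) + X) = sqrt(-4) = 2*I)
A = 60109 + 2*I (A = 2*I + 277*217 = 2*I + 60109 = 60109 + 2*I ≈ 60109.0 + 2.0*I)
308993/A + g/288630 = 308993/(60109 + 2*I) - 6682/288630 = 308993*((60109 - 2*I)/3613091885) - 6682*1/288630 = 308993*(60109 - 2*I)/3613091885 - 3341/144315 = -3341/144315 + 308993*(60109 - 2*I)/3613091885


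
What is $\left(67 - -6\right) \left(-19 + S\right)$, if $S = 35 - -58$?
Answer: $5402$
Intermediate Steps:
$S = 93$ ($S = 35 + 58 = 93$)
$\left(67 - -6\right) \left(-19 + S\right) = \left(67 - -6\right) \left(-19 + 93\right) = \left(67 + 6\right) 74 = 73 \cdot 74 = 5402$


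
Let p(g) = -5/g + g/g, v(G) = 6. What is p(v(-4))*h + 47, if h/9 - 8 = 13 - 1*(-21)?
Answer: 110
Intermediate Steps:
h = 378 (h = 72 + 9*(13 - 1*(-21)) = 72 + 9*(13 + 21) = 72 + 9*34 = 72 + 306 = 378)
p(g) = 1 - 5/g (p(g) = -5/g + 1 = 1 - 5/g)
p(v(-4))*h + 47 = ((-5 + 6)/6)*378 + 47 = ((⅙)*1)*378 + 47 = (⅙)*378 + 47 = 63 + 47 = 110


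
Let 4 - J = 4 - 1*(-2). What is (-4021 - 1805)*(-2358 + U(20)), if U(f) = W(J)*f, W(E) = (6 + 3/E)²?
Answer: 11378178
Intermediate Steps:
J = -2 (J = 4 - (4 - 1*(-2)) = 4 - (4 + 2) = 4 - 1*6 = 4 - 6 = -2)
U(f) = 81*f/4 (U(f) = (9*(1 + 2*(-2))²/(-2)²)*f = (9*(¼)*(1 - 4)²)*f = (9*(¼)*(-3)²)*f = (9*(¼)*9)*f = 81*f/4)
(-4021 - 1805)*(-2358 + U(20)) = (-4021 - 1805)*(-2358 + (81/4)*20) = -5826*(-2358 + 405) = -5826*(-1953) = 11378178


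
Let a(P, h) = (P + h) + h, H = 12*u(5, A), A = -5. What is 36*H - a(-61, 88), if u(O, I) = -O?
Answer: -2275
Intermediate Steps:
H = -60 (H = 12*(-1*5) = 12*(-5) = -60)
a(P, h) = P + 2*h
36*H - a(-61, 88) = 36*(-60) - (-61 + 2*88) = -2160 - (-61 + 176) = -2160 - 1*115 = -2160 - 115 = -2275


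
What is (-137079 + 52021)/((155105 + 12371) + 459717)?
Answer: -85058/627193 ≈ -0.13562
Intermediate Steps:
(-137079 + 52021)/((155105 + 12371) + 459717) = -85058/(167476 + 459717) = -85058/627193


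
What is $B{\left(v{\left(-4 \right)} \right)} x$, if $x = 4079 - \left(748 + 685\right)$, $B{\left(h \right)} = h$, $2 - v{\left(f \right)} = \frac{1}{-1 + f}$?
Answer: $\frac{29106}{5} \approx 5821.2$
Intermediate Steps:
$v{\left(f \right)} = 2 - \frac{1}{-1 + f}$
$x = 2646$ ($x = 4079 - 1433 = 2646$)
$B{\left(v{\left(-4 \right)} \right)} x = \frac{-3 + 2 \left(-4\right)}{-1 - 4} \cdot 2646 = \frac{-3 - 8}{-5} \cdot 2646 = \left(- \frac{1}{5}\right) \left(-11\right) 2646 = \frac{11}{5} \cdot 2646 = \frac{29106}{5}$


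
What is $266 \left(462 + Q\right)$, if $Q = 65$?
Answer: $140182$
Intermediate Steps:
$266 \left(462 + Q\right) = 266 \left(462 + 65\right) = 266 \cdot 527 = 140182$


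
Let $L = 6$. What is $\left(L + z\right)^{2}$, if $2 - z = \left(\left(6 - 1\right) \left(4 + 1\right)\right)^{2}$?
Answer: $380689$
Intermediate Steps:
$z = -623$ ($z = 2 - \left(\left(6 - 1\right) \left(4 + 1\right)\right)^{2} = 2 - \left(5 \cdot 5\right)^{2} = 2 - 25^{2} = 2 - 625 = -623$)
$\left(L + z\right)^{2} = \left(6 - 623\right)^{2} = \left(-617\right)^{2} = 380689$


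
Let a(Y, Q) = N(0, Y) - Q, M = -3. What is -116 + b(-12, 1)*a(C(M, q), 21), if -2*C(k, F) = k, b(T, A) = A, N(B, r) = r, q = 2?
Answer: -271/2 ≈ -135.50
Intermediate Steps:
C(k, F) = -k/2
a(Y, Q) = Y - Q
-116 + b(-12, 1)*a(C(M, q), 21) = -116 + 1*(-½*(-3) - 1*21) = -116 + 1*(3/2 - 21) = -116 + 1*(-39/2) = -116 - 39/2 = -271/2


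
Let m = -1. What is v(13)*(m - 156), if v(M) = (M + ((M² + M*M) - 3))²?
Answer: -19013328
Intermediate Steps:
v(M) = (-3 + M + 2*M²)² (v(M) = (M + ((M² + M²) - 3))² = (M + (2*M² - 3))² = (M + (-3 + 2*M²))² = (-3 + M + 2*M²)²)
v(13)*(m - 156) = (-3 + 13 + 2*13²)²*(-1 - 156) = (-3 + 13 + 2*169)²*(-157) = (-3 + 13 + 338)²*(-157) = 348²*(-157) = 121104*(-157) = -19013328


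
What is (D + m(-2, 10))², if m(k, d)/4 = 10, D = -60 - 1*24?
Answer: 1936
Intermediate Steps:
D = -84 (D = -60 - 24 = -84)
m(k, d) = 40 (m(k, d) = 4*10 = 40)
(D + m(-2, 10))² = (-84 + 40)² = (-44)² = 1936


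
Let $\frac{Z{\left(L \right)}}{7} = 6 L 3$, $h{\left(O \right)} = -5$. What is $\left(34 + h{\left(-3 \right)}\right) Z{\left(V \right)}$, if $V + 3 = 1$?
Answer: $-7308$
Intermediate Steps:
$V = -2$ ($V = -3 + 1 = -2$)
$Z{\left(L \right)} = 126 L$ ($Z{\left(L \right)} = 7 \cdot 6 L 3 = 7 \cdot 18 L = 126 L$)
$\left(34 + h{\left(-3 \right)}\right) Z{\left(V \right)} = \left(34 - 5\right) 126 \left(-2\right) = 29 \left(-252\right) = -7308$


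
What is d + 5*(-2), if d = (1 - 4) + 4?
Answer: -9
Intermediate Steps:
d = 1 (d = -3 + 4 = 1)
d + 5*(-2) = 1 + 5*(-2) = 1 - 10 = -9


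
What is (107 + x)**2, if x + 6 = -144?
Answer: 1849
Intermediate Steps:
x = -150 (x = -6 - 144 = -150)
(107 + x)**2 = (107 - 150)**2 = (-43)**2 = 1849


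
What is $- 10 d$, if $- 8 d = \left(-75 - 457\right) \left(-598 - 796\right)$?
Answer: $927010$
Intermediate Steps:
$d = -92701$ ($d = - \frac{\left(-75 - 457\right) \left(-598 - 796\right)}{8} = - \frac{\left(-532\right) \left(-1394\right)}{8} = \left(- \frac{1}{8}\right) 741608 = -92701$)
$- 10 d = \left(-10\right) \left(-92701\right) = 927010$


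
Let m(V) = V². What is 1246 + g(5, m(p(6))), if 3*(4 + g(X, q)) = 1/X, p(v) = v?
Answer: 18631/15 ≈ 1242.1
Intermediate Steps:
g(X, q) = -4 + 1/(3*X)
1246 + g(5, m(p(6))) = 1246 + (-4 + (⅓)/5) = 1246 + (-4 + (⅓)*(⅕)) = 1246 + (-4 + 1/15) = 1246 - 59/15 = 18631/15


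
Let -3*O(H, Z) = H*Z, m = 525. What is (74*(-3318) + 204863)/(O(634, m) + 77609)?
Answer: 40669/33341 ≈ 1.2198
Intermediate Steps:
O(H, Z) = -H*Z/3
(74*(-3318) + 204863)/(O(634, m) + 77609) = (74*(-3318) + 204863)/(-⅓*634*525 + 77609) = (-245532 + 204863)/(-110950 + 77609) = -40669/(-33341) = -40669*(-1/33341) = 40669/33341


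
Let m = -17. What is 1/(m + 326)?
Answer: 1/309 ≈ 0.0032362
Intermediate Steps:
1/(m + 326) = 1/(-17 + 326) = 1/309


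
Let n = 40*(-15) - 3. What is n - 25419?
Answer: -26022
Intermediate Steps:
n = -603 (n = -600 - 3 = -603)
n - 25419 = -603 - 25419 = -26022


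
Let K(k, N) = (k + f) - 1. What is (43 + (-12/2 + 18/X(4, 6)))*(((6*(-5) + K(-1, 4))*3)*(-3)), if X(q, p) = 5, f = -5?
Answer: 67599/5 ≈ 13520.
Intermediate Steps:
K(k, N) = -6 + k (K(k, N) = (k - 5) - 1 = (-5 + k) - 1 = -6 + k)
(43 + (-12/2 + 18/X(4, 6)))*(((6*(-5) + K(-1, 4))*3)*(-3)) = (43 + (-12/2 + 18/5))*(((6*(-5) + (-6 - 1))*3)*(-3)) = (43 + (-12*½ + 18*(⅕)))*(((-30 - 7)*3)*(-3)) = (43 + (-6 + 18/5))*(-37*3*(-3)) = (43 - 12/5)*(-111*(-3)) = (203/5)*333 = 67599/5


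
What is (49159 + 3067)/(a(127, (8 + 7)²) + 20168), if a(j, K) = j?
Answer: 52226/20295 ≈ 2.5733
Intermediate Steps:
(49159 + 3067)/(a(127, (8 + 7)²) + 20168) = (49159 + 3067)/(127 + 20168) = 52226/20295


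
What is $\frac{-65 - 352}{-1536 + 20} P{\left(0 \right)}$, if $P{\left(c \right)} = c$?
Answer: $0$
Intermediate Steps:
$\frac{-65 - 352}{-1536 + 20} P{\left(0 \right)} = \frac{-65 - 352}{-1536 + 20} \cdot 0 = - \frac{417}{-1516} \cdot 0 = \left(-417\right) \left(- \frac{1}{1516}\right) 0 = \frac{417}{1516} \cdot 0 = 0$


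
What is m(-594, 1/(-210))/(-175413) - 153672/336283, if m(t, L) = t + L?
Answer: -5618825694857/12387566074590 ≈ -0.45359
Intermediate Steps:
m(t, L) = L + t
m(-594, 1/(-210))/(-175413) - 153672/336283 = (1/(-210) - 594)/(-175413) - 153672/336283 = (-1/210 - 594)*(-1/175413) - 153672*1/336283 = -124741/210*(-1/175413) - 153672/336283 = 124741/36836730 - 153672/336283 = -5618825694857/12387566074590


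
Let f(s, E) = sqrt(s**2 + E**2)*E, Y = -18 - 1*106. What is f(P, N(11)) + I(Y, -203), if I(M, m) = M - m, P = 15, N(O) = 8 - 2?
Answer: 79 + 18*sqrt(29) ≈ 175.93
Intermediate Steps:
N(O) = 6
Y = -124 (Y = -18 - 106 = -124)
f(s, E) = E*sqrt(E**2 + s**2) (f(s, E) = sqrt(E**2 + s**2)*E = E*sqrt(E**2 + s**2))
f(P, N(11)) + I(Y, -203) = 6*sqrt(6**2 + 15**2) + (-124 - 1*(-203)) = 6*sqrt(36 + 225) + (-124 + 203) = 6*sqrt(261) + 79 = 6*(3*sqrt(29)) + 79 = 18*sqrt(29) + 79 = 79 + 18*sqrt(29)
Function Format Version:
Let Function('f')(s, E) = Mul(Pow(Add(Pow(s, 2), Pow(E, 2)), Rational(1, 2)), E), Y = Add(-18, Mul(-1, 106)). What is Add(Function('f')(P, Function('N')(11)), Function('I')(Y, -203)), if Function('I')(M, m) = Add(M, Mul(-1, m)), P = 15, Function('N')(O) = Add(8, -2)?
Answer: Add(79, Mul(18, Pow(29, Rational(1, 2)))) ≈ 175.93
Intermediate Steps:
Function('N')(O) = 6
Y = -124 (Y = Add(-18, -106) = -124)
Function('f')(s, E) = Mul(E, Pow(Add(Pow(E, 2), Pow(s, 2)), Rational(1, 2))) (Function('f')(s, E) = Mul(Pow(Add(Pow(E, 2), Pow(s, 2)), Rational(1, 2)), E) = Mul(E, Pow(Add(Pow(E, 2), Pow(s, 2)), Rational(1, 2))))
Add(Function('f')(P, Function('N')(11)), Function('I')(Y, -203)) = Add(Mul(6, Pow(Add(Pow(6, 2), Pow(15, 2)), Rational(1, 2))), Add(-124, Mul(-1, -203))) = Add(Mul(6, Pow(Add(36, 225), Rational(1, 2))), Add(-124, 203)) = Add(Mul(6, Pow(261, Rational(1, 2))), 79) = Add(Mul(6, Mul(3, Pow(29, Rational(1, 2)))), 79) = Add(Mul(18, Pow(29, Rational(1, 2))), 79) = Add(79, Mul(18, Pow(29, Rational(1, 2))))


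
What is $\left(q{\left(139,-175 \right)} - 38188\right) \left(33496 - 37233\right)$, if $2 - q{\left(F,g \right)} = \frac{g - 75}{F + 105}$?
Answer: $\frac{17409064879}{122} \approx 1.427 \cdot 10^{8}$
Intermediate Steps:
$q{\left(F,g \right)} = 2 - \frac{-75 + g}{105 + F}$ ($q{\left(F,g \right)} = 2 - \frac{g - 75}{F + 105} = 2 - \frac{-75 + g}{105 + F}$)
$\left(q{\left(139,-175 \right)} - 38188\right) \left(33496 - 37233\right) = \left(\frac{285 - -175 + 2 \cdot 139}{105 + 139} - 38188\right) \left(33496 - 37233\right) = \left(\frac{285 + 175 + 278}{244} - 38188\right) \left(-3737\right) = \left(\frac{1}{244} \cdot 738 - 38188\right) \left(-3737\right) = \left(\frac{369}{122} - 38188\right) \left(-3737\right) = \left(- \frac{4658567}{122}\right) \left(-3737\right) = \frac{17409064879}{122}$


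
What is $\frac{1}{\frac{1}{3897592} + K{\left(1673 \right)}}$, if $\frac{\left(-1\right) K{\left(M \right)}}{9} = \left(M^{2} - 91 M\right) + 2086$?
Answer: $- \frac{3897592}{92914493013215} \approx -4.1948 \cdot 10^{-8}$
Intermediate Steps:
$K{\left(M \right)} = -18774 - 9 M^{2} + 819 M$ ($K{\left(M \right)} = - 9 \left(\left(M^{2} - 91 M\right) + 2086\right) = - 9 \left(2086 + M^{2} - 91 M\right) = -18774 - 9 M^{2} + 819 M$)
$\frac{1}{\frac{1}{3897592} + K{\left(1673 \right)}} = \frac{1}{\frac{1}{3897592} - \left(-1351413 + 25190361\right)} = \frac{1}{\frac{1}{3897592} - 23838948} = \frac{1}{- \frac{92914493013215}{3897592}} = - \frac{3897592}{92914493013215}$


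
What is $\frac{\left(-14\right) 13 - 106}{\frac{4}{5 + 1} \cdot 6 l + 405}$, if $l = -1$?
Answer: $- \frac{288}{401} \approx -0.7182$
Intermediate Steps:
$\frac{\left(-14\right) 13 - 106}{\frac{4}{5 + 1} \cdot 6 l + 405} = \frac{\left(-14\right) 13 - 106}{\frac{4}{5 + 1} \cdot 6 \left(-1\right) + 405} = \frac{-182 - 106}{\frac{4}{6} \cdot 6 \left(-1\right) + 405} = - \frac{288}{4 \cdot \frac{1}{6} \cdot 6 \left(-1\right) + 405} = - \frac{288}{\frac{2}{3} \cdot 6 \left(-1\right) + 405} = - \frac{288}{4 \left(-1\right) + 405} = - \frac{288}{-4 + 405} = - \frac{288}{401}$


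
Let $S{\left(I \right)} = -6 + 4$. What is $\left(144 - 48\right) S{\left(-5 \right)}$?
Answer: $-192$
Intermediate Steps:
$S{\left(I \right)} = -2$
$\left(144 - 48\right) S{\left(-5 \right)} = \left(144 - 48\right) \left(-2\right) = 96 \left(-2\right) = -192$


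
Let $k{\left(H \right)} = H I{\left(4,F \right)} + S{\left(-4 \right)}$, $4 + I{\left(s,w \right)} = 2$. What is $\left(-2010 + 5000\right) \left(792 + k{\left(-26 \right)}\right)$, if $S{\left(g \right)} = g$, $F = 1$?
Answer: $2511600$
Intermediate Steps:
$I{\left(s,w \right)} = -2$ ($I{\left(s,w \right)} = -4 + 2 = -2$)
$k{\left(H \right)} = -4 - 2 H$ ($k{\left(H \right)} = H \left(-2\right) - 4 = - 2 H - 4 = -4 - 2 H$)
$\left(-2010 + 5000\right) \left(792 + k{\left(-26 \right)}\right) = \left(-2010 + 5000\right) \left(792 - -48\right) = 2990 \left(792 + \left(-4 + 52\right)\right) = 2990 \left(792 + 48\right) = 2990 \cdot 840 = 2511600$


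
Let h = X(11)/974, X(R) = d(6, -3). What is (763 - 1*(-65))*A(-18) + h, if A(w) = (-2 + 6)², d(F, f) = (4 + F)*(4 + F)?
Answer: 6451826/487 ≈ 13248.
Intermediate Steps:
d(F, f) = (4 + F)²
X(R) = 100 (X(R) = (4 + 6)² = 10² = 100)
A(w) = 16 (A(w) = 4² = 16)
h = 50/487 (h = 100/974 = 100*(1/974) = 50/487 ≈ 0.10267)
(763 - 1*(-65))*A(-18) + h = (763 - 1*(-65))*16 + 50/487 = (763 + 65)*16 + 50/487 = 828*16 + 50/487 = 13248 + 50/487 = 6451826/487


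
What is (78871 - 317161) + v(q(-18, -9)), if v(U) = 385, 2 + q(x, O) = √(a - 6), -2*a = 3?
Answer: -237905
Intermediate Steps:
a = -3/2 (a = -½*3 = -3/2 ≈ -1.5000)
q(x, O) = -2 + I*√30/2 (q(x, O) = -2 + √(-3/2 - 6) = -2 + √(-15/2) = -2 + I*√30/2)
(78871 - 317161) + v(q(-18, -9)) = (78871 - 317161) + 385 = -238290 + 385 = -237905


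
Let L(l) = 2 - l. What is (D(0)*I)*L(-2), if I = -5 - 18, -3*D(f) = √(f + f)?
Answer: 0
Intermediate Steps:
D(f) = -√2*√f/3 (D(f) = -√(f + f)/3 = -√2*√f/3)
I = -23
(D(0)*I)*L(-2) = (-√2*√0/3*(-23))*(2 - 1*(-2)) = (-⅓*√2*0*(-23))*(2 + 2) = (0*(-23))*4 = 0*4 = 0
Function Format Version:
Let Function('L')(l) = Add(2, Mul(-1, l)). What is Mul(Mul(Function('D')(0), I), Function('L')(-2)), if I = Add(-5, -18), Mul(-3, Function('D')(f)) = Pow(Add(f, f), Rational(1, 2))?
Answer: 0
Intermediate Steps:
Function('D')(f) = Mul(Rational(-1, 3), Pow(2, Rational(1, 2)), Pow(f, Rational(1, 2))) (Function('D')(f) = Mul(Rational(-1, 3), Pow(Add(f, f), Rational(1, 2))) = Mul(Rational(-1, 3), Pow(Mul(2, f), Rational(1, 2))) = Mul(Rational(-1, 3), Mul(Pow(2, Rational(1, 2)), Pow(f, Rational(1, 2)))) = Mul(Rational(-1, 3), Pow(2, Rational(1, 2)), Pow(f, Rational(1, 2))))
I = -23
Mul(Mul(Function('D')(0), I), Function('L')(-2)) = Mul(Mul(Mul(Rational(-1, 3), Pow(2, Rational(1, 2)), Pow(0, Rational(1, 2))), -23), Add(2, Mul(-1, -2))) = Mul(Mul(Mul(Rational(-1, 3), Pow(2, Rational(1, 2)), 0), -23), Add(2, 2)) = Mul(Mul(0, -23), 4) = Mul(0, 4) = 0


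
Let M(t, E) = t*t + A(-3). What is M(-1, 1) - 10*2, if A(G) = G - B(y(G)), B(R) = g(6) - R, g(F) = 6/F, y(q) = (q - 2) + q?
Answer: -31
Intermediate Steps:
y(q) = -2 + 2*q (y(q) = (-2 + q) + q = -2 + 2*q)
B(R) = 1 - R (B(R) = 6/6 - R = 6*(⅙) - R = 1 - R)
A(G) = -3 + 3*G (A(G) = G - (1 - (-2 + 2*G)) = G - (1 + (2 - 2*G)) = G - (3 - 2*G) = G + (-3 + 2*G) = -3 + 3*G)
M(t, E) = -12 + t² (M(t, E) = t*t + (-3 + 3*(-3)) = t² + (-3 - 9) = t² - 12 = -12 + t²)
M(-1, 1) - 10*2 = (-12 + (-1)²) - 10*2 = (-12 + 1) - 20 = -11 - 20 = -31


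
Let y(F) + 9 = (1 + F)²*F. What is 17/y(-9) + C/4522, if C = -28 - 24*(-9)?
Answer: 16553/1322685 ≈ 0.012515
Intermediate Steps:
y(F) = -9 + F*(1 + F)² (y(F) = -9 + (1 + F)²*F = -9 + F*(1 + F)²)
C = 188 (C = -28 + 216 = 188)
17/y(-9) + C/4522 = 17/(-9 - 9*(1 - 9)²) + 188/4522 = 17/(-9 - 9*(-8)²) + 188*(1/4522) = 17/(-9 - 9*64) + 94/2261 = 17/(-9 - 576) + 94/2261 = 17/(-585) + 94/2261 = 17*(-1/585) + 94/2261 = -17/585 + 94/2261 = 16553/1322685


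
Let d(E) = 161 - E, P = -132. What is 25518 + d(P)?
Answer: 25811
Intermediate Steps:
25518 + d(P) = 25518 + (161 - 1*(-132)) = 25518 + (161 + 132) = 25518 + 293 = 25811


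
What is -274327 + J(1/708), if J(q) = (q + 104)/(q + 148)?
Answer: -28745281062/104785 ≈ -2.7433e+5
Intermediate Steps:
J(q) = (104 + q)/(148 + q)
-274327 + J(1/708) = -274327 + (104 + 1/708)/(148 + 1/708) = -274327 + (73633/708)/(104785/708) = -274327 + (708/104785)*(73633/708) = -274327 + 73633/104785 = -28745281062/104785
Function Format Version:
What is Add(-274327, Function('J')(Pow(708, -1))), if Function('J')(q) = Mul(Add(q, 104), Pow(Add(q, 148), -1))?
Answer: Rational(-28745281062, 104785) ≈ -2.7433e+5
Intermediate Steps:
Function('J')(q) = Mul(Pow(Add(148, q), -1), Add(104, q)) (Function('J')(q) = Mul(Add(104, q), Pow(Add(148, q), -1)) = Mul(Pow(Add(148, q), -1), Add(104, q)))
Add(-274327, Function('J')(Pow(708, -1))) = Add(-274327, Mul(Pow(Add(148, Pow(708, -1)), -1), Add(104, Pow(708, -1)))) = Add(-274327, Mul(Pow(Add(148, Rational(1, 708)), -1), Add(104, Rational(1, 708)))) = Add(-274327, Mul(Pow(Rational(104785, 708), -1), Rational(73633, 708))) = Add(-274327, Mul(Rational(708, 104785), Rational(73633, 708))) = Add(-274327, Rational(73633, 104785)) = Rational(-28745281062, 104785)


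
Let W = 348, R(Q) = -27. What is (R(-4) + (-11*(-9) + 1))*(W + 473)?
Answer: 59933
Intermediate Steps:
(R(-4) + (-11*(-9) + 1))*(W + 473) = (-27 + (-11*(-9) + 1))*(348 + 473) = (-27 + (99 + 1))*821 = (-27 + 100)*821 = 73*821 = 59933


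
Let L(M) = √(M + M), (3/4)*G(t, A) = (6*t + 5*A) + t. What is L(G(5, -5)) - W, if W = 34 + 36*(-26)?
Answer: 902 + 4*√15/3 ≈ 907.16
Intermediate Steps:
G(t, A) = 20*A/3 + 28*t/3 (G(t, A) = 4*((6*t + 5*A) + t)/3 = 4*((5*A + 6*t) + t)/3 = 4*(5*A + 7*t)/3 = 20*A/3 + 28*t/3)
L(M) = √2*√M (L(M) = √(2*M) = √2*√M)
W = -902 (W = 34 - 936 = -902)
L(G(5, -5)) - W = √2*√((20/3)*(-5) + (28/3)*5) - 1*(-902) = √2*√(-100/3 + 140/3) + 902 = √2*√(40/3) + 902 = √2*(2*√30/3) + 902 = 4*√15/3 + 902 = 902 + 4*√15/3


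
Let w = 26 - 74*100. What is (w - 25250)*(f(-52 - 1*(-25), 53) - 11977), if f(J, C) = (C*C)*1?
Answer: 299096832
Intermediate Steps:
f(J, C) = C² (f(J, C) = C²*1 = C²)
w = -7374 (w = 26 - 7400 = -7374)
(w - 25250)*(f(-52 - 1*(-25), 53) - 11977) = (-7374 - 25250)*(53² - 11977) = -32624*(2809 - 11977) = -32624*(-9168) = 299096832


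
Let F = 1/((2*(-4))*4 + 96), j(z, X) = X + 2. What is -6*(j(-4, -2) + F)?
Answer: -3/32 ≈ -0.093750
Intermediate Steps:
j(z, X) = 2 + X
F = 1/64 (F = 1/(-8*4 + 96) = 1/(-32 + 96) = 1/64 ≈ 0.015625)
-6*(j(-4, -2) + F) = -6*((2 - 2) + 1/64) = -6*(0 + 1/64) = -6*1/64 = -3/32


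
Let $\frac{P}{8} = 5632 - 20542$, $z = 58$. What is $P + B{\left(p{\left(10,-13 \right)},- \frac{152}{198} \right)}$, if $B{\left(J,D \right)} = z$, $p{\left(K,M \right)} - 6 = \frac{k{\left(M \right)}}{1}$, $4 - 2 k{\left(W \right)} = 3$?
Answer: $-119222$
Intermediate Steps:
$k{\left(W \right)} = \frac{1}{2}$ ($k{\left(W \right)} = 2 - \frac{3}{2} = \frac{1}{2}$)
$p{\left(K,M \right)} = \frac{13}{2}$ ($p{\left(K,M \right)} = 6 + \frac{1}{2 \cdot 1} = 6 + \frac{1}{2} \cdot 1 = 6 + \frac{1}{2} = \frac{13}{2}$)
$B{\left(J,D \right)} = 58$
$P = -119280$ ($P = 8 \left(5632 - 20542\right) = 8 \left(-14910\right) = -119280$)
$P + B{\left(p{\left(10,-13 \right)},- \frac{152}{198} \right)} = -119280 + 58 = -119222$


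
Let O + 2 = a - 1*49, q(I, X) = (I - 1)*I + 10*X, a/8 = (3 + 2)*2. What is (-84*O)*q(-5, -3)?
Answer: 0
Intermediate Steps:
a = 80 (a = 8*((3 + 2)*2) = 8*(5*2) = 8*10 = 80)
q(I, X) = 10*X + I*(-1 + I) (q(I, X) = (-1 + I)*I + 10*X = I*(-1 + I) + 10*X = 10*X + I*(-1 + I))
O = 29 (O = -2 + (80 - 1*49) = -2 + (80 - 49) = -2 + 31 = 29)
(-84*O)*q(-5, -3) = (-84*29)*((-5)**2 - 1*(-5) + 10*(-3)) = -2436*(25 + 5 - 30) = -2436*0 = 0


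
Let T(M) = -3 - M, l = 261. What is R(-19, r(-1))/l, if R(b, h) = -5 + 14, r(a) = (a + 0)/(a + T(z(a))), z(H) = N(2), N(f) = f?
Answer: 1/29 ≈ 0.034483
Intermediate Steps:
z(H) = 2
r(a) = a/(-5 + a) (r(a) = (a + 0)/(a + (-3 - 1*2)) = a/(a + (-3 - 2)) = a/(a - 5) = a/(-5 + a))
R(b, h) = 9
R(-19, r(-1))/l = 9/261 = 9*(1/261) = 1/29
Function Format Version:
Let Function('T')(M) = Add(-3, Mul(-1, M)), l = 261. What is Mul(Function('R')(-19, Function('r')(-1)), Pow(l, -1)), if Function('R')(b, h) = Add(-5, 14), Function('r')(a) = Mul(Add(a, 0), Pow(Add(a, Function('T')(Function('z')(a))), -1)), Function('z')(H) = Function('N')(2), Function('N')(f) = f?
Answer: Rational(1, 29) ≈ 0.034483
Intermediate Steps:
Function('z')(H) = 2
Function('r')(a) = Mul(a, Pow(Add(-5, a), -1)) (Function('r')(a) = Mul(Add(a, 0), Pow(Add(a, Add(-3, Mul(-1, 2))), -1)) = Mul(a, Pow(Add(a, Add(-3, -2)), -1)) = Mul(a, Pow(Add(a, -5), -1)) = Mul(a, Pow(Add(-5, a), -1)))
Function('R')(b, h) = 9
Mul(Function('R')(-19, Function('r')(-1)), Pow(l, -1)) = Mul(9, Pow(261, -1)) = Mul(9, Rational(1, 261)) = Rational(1, 29)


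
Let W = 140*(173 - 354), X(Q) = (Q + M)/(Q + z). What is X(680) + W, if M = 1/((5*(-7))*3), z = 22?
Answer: -1867740001/73710 ≈ -25339.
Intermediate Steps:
M = -1/105 (M = 1/(-35*3) = 1/(-105) = -1/105 ≈ -0.0095238)
X(Q) = (-1/105 + Q)/(22 + Q) (X(Q) = (Q - 1/105)/(Q + 22) = (-1/105 + Q)/(22 + Q))
W = -25340 (W = 140*(-181) = -25340)
X(680) + W = (-1/105 + 680)/(22 + 680) - 25340 = (71399/105)/702 - 25340 = (1/702)*(71399/105) - 25340 = 71399/73710 - 25340 = -1867740001/73710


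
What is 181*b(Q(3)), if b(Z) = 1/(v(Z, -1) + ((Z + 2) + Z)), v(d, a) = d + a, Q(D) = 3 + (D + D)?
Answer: 181/28 ≈ 6.4643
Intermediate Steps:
Q(D) = 3 + 2*D
v(d, a) = a + d
b(Z) = 1/(1 + 3*Z) (b(Z) = 1/((-1 + Z) + ((Z + 2) + Z)) = 1/((-1 + Z) + ((2 + Z) + Z)) = 1/((-1 + Z) + (2 + 2*Z)) = 1/(1 + 3*Z))
181*b(Q(3)) = 181/(1 + 3*(3 + 2*3)) = 181/(1 + 3*(3 + 6)) = 181/(1 + 3*9) = 181/(1 + 27) = 181/28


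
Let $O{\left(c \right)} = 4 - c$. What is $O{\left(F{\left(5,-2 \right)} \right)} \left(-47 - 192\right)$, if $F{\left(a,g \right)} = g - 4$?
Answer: $-2390$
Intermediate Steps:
$F{\left(a,g \right)} = -4 + g$
$O{\left(F{\left(5,-2 \right)} \right)} \left(-47 - 192\right) = \left(4 - \left(-4 - 2\right)\right) \left(-47 - 192\right) = \left(4 - -6\right) \left(-47 - 192\right) = \left(4 + 6\right) \left(-239\right) = 10 \left(-239\right) = -2390$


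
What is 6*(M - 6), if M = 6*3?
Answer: 72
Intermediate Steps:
M = 18
6*(M - 6) = 6*(18 - 6) = 6*12 = 72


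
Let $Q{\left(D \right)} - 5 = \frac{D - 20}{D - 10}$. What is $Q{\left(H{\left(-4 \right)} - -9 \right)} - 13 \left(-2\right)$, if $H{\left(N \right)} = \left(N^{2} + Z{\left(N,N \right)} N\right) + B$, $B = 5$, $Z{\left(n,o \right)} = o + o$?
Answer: $\frac{827}{26} \approx 31.808$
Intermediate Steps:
$Z{\left(n,o \right)} = 2 o$
$H{\left(N \right)} = 5 + 3 N^{2}$ ($H{\left(N \right)} = \left(N^{2} + 2 N N\right) + 5 = \left(N^{2} + 2 N^{2}\right) + 5 = 3 N^{2} + 5 = 5 + 3 N^{2}$)
$Q{\left(D \right)} = 5 + \frac{-20 + D}{-10 + D}$ ($Q{\left(D \right)} = 5 + \frac{D - 20}{D - 10} = 5 + \frac{-20 + D}{-10 + D}$)
$Q{\left(H{\left(-4 \right)} - -9 \right)} - 13 \left(-2\right) = \frac{2 \left(-35 + 3 \left(\left(5 + 3 \left(-4\right)^{2}\right) - -9\right)\right)}{-10 + \left(\left(5 + 3 \left(-4\right)^{2}\right) - -9\right)} - 13 \left(-2\right) = \frac{2 \left(-35 + 3 \left(\left(5 + 3 \cdot 16\right) + 9\right)\right)}{-10 + \left(\left(5 + 3 \cdot 16\right) + 9\right)} - -26 = \frac{2 \left(-35 + 3 \left(\left(5 + 48\right) + 9\right)\right)}{-10 + \left(\left(5 + 48\right) + 9\right)} + 26 = \frac{2 \left(-35 + 3 \left(53 + 9\right)\right)}{-10 + \left(53 + 9\right)} + 26 = \frac{2 \left(-35 + 3 \cdot 62\right)}{-10 + 62} + 26 = \frac{2 \left(-35 + 186\right)}{52} + 26 = 2 \cdot \frac{1}{52} \cdot 151 + 26 = \frac{151}{26} + 26 = \frac{827}{26}$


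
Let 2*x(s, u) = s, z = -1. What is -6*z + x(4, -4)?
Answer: 8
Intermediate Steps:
x(s, u) = s/2
-6*z + x(4, -4) = -6*(-1) + (1/2)*4 = 6 + 2 = 8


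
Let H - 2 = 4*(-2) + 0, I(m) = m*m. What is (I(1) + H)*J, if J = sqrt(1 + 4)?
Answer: -5*sqrt(5) ≈ -11.180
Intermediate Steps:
I(m) = m**2
H = -6 (H = 2 + (4*(-2) + 0) = 2 + (-8 + 0) = 2 - 8 = -6)
J = sqrt(5) ≈ 2.2361
(I(1) + H)*J = (1**2 - 6)*sqrt(5) = (1 - 6)*sqrt(5) = -5*sqrt(5)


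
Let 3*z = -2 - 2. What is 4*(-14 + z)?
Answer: -184/3 ≈ -61.333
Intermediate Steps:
z = -4/3 (z = (-2 - 2)/3 = (1/3)*(-4) = -4/3 ≈ -1.3333)
4*(-14 + z) = 4*(-14 - 4/3) = 4*(-46/3) = -184/3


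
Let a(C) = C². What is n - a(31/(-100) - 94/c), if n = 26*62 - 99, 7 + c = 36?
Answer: 12618260599/8410000 ≈ 1500.4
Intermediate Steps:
c = 29 (c = -7 + 36 = 29)
n = 1513 (n = 1612 - 99 = 1513)
n - a(31/(-100) - 94/c) = 1513 - (31/(-100) - 94/29)² = 1513 - (31*(-1/100) - 94*1/29)² = 1513 - (-31/100 - 94/29)² = 1513 - (-10299/2900)² = 1513 - 1*106069401/8410000 = 1513 - 106069401/8410000 = 12618260599/8410000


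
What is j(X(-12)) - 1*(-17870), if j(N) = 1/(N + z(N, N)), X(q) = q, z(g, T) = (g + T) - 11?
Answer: 839889/47 ≈ 17870.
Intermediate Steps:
z(g, T) = -11 + T + g (z(g, T) = (T + g) - 11 = -11 + T + g)
j(N) = 1/(-11 + 3*N) (j(N) = 1/(N + (-11 + N + N)) = 1/(N + (-11 + 2*N)) = 1/(-11 + 3*N))
j(X(-12)) - 1*(-17870) = 1/(-11 + 3*(-12)) - 1*(-17870) = 1/(-11 - 36) + 17870 = 1/(-47) + 17870 = -1/47 + 17870 = 839889/47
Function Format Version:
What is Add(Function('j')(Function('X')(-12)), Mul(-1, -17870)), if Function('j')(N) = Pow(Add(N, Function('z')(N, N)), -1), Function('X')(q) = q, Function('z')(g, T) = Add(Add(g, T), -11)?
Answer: Rational(839889, 47) ≈ 17870.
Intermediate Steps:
Function('z')(g, T) = Add(-11, T, g) (Function('z')(g, T) = Add(Add(T, g), -11) = Add(-11, T, g))
Function('j')(N) = Pow(Add(-11, Mul(3, N)), -1) (Function('j')(N) = Pow(Add(N, Add(-11, N, N)), -1) = Pow(Add(N, Add(-11, Mul(2, N))), -1) = Pow(Add(-11, Mul(3, N)), -1))
Add(Function('j')(Function('X')(-12)), Mul(-1, -17870)) = Add(Pow(Add(-11, Mul(3, -12)), -1), Mul(-1, -17870)) = Add(Pow(Add(-11, -36), -1), 17870) = Add(Pow(-47, -1), 17870) = Add(Rational(-1, 47), 17870) = Rational(839889, 47)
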